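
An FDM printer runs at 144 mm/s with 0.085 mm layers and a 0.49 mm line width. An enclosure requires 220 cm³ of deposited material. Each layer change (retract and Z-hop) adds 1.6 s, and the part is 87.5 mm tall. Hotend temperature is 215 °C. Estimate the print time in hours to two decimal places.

Extrusion cross-section: 0.085 × 0.49 → 0.04165 mm².
Path length: 220000 mm³ / 0.04165 mm² → 5282112.8 mm.
Extrusion time: 5282112.8 / 144 → 36681.3 s.
Layers = ⌈87.5/0.085⌉ = 1030.
Non-print overhead = 1030 × 1.6 = 1648 s.
Altogether 36681.3 + 1648 = 38329.3 s, i.e. 10.65 hours.

10.65 hours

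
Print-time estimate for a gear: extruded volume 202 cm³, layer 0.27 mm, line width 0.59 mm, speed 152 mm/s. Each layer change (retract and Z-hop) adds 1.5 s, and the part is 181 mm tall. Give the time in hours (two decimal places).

Bead cross-section = 0.27 × 0.59 = 0.1593 mm².
Path length: 202000 mm³ / 0.1593 mm² → 1268047.7 mm.
Print-move time: 1268047.7 / 152 → 8342.4 s.
Layers = ⌈181/0.27⌉ = 671.
Z-hop total = 671 × 1.5 = 1006.5 s.
Altogether 8342.4 + 1006.5 = 9348.9 s, i.e. 2.60 hours.

2.60 hours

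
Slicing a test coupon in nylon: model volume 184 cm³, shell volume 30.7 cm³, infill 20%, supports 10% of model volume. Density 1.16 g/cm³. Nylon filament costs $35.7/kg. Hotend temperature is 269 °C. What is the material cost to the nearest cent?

Volume inside the shell = 184 − 30.7, so 153.3 cm³.
Infill deposited = 0.20 × 153.3, so 30.66 cm³.
Support = 0.10 × 184, so 18.4 cm³.
Total extruded = 30.7 + 30.66 + 18.4 = 79.76 cm³.
Mass = 79.76 × 1.16, so 92.5216 g.
At $35.7/kg: 92.5216/1000 × 35.7 = $3.30.

$3.30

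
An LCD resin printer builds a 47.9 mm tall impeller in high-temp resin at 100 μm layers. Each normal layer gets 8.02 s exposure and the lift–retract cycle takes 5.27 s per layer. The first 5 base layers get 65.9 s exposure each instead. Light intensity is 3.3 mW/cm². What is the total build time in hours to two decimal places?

Layer count = ceil(47.9 / 0.1) = 479.
Base layers = 5 × (65.9 + 5.27), so 355.85 s.
Remaining layers = 474 × (8.02 + 5.27) = 6299.46 s.
Sum: 355.85 + 6299.46 = 6655.31 s → 1.85 hours.

1.85 hours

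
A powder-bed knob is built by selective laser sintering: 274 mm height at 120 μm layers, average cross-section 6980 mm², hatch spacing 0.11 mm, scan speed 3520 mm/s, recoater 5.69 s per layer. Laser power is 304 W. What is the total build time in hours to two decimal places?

Layers = ⌈274/0.12⌉ = 2284.
Scan path per layer = 6980 / 0.11, so 63454.5 mm.
Laser time per layer = 63454.5 / 3520 = 18.0268 s.
Per-layer time = 18.0268 + 5.69 = 23.7168 s.
Total: 2284 × 23.7168 s = 54169.1712 s → 15.05 hours.

15.05 hours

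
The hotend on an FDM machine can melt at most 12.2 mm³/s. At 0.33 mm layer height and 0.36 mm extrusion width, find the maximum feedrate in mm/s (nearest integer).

Extrusion cross-section: 0.33 × 0.36 → 0.1188 mm².
v_max = Q/A = 12.2/0.1188 = 102.69 mm/s → 103 mm/s.

103 mm/s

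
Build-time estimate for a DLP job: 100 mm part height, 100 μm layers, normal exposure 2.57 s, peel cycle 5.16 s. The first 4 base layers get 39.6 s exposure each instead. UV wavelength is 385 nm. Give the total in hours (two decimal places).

2.19 hours

Layer count = ceil(100 / 0.1) = 1000.
Base layers = 4 × (39.6 + 5.16) = 179.04 s.
Normal layers = 996 × (2.57 + 5.16), so 7699.08 s.
Sum: 179.04 + 7699.08 = 7878.12 s → 2.19 hours.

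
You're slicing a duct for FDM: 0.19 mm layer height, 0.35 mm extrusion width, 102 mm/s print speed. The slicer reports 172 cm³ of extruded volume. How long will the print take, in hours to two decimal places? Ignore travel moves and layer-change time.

7.04 hours

Bead cross-section: 0.19 × 0.35 → 0.0665 mm².
Path length: 172000 mm³ / 0.0665 mm² → 2586466.2 mm.
Print-move time: 2586466.2 / 102 → 25357.5 s.
In the requested units: 25357.5 s = 7.04 hours.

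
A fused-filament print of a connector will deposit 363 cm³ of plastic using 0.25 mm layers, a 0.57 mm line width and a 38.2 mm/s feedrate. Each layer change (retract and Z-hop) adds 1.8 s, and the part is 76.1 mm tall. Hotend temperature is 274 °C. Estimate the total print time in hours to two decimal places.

Bead cross-section: 0.25 × 0.57 → 0.1425 mm².
Toolpath length = 363 cm³ / 0.1425 mm² = 363000 / 0.1425 = 2547368.4 mm.
Print-move time = 2547368.4 / 38.2, so 66685 s.
Layers = ⌈76.1/0.25⌉ = 305.
Layer-change overhead = 305 × 1.8, so 549 s.
Altogether 66685 + 549 = 67234 s, i.e. 18.68 hours.

18.68 hours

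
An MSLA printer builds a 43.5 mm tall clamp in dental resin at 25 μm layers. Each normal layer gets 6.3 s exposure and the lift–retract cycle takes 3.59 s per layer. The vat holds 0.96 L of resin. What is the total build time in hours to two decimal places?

Layers = ⌈43.5/0.025⌉ = 1740.
Cycle time = 6.3 + 3.59 = 9.89 s.
Build time: 1740 × 9.89 s = 17208.6 s, i.e. 4.78 hours.

4.78 hours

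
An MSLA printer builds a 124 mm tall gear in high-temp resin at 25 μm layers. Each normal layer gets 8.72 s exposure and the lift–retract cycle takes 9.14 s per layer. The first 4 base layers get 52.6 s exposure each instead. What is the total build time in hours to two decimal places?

Number of layers: 124 / 0.025 → 4960 (rounded up).
Bottom layers = 4 × (52.6 + 9.14), so 246.96 s.
Remaining layers = 4956 × (8.72 + 9.14), so 88514.16 s.
Sum: 246.96 + 88514.16 = 88761.12 s → 24.66 hours.

24.66 hours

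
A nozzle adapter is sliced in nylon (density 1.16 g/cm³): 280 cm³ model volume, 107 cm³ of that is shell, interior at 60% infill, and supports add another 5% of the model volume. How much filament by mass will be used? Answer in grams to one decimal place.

Infill region = 280 − 107, so 173 cm³.
Deposited infill = 0.60 × 173, so 103.8 cm³.
Support = 0.05 × 280, so 14 cm³.
Total extruded = 107 + 103.8 + 14, so 224.8 cm³.
Mass = 224.8 × 1.16 = 260.768 g.

260.8 g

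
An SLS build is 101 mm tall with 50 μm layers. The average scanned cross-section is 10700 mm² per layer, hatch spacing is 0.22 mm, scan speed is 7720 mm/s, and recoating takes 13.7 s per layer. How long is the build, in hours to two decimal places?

Number of layers: 101 / 0.05 → 2020 (rounded up).
Scan path per layer: 10700 / 0.22 → 48636.4 mm.
Scan time per layer: 48636.4 / 7720 → 6.3001 s.
Layer cycle = 6.3001 + 13.7 = 20.0001 s.
2020 layers × 20.0001 s/layer = 40400.202 s, i.e. 11.22 hours.

11.22 hours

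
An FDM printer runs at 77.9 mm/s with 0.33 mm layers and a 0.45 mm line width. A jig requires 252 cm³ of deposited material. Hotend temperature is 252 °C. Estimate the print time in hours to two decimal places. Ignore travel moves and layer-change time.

6.05 hours

Bead cross-section: 0.33 × 0.45 → 0.1485 mm².
Total extruded path = 252000/0.1485 = 1696969.7 mm.
Print-move time: 1696969.7 / 77.9 → 21783.9 s.
21783.9 s = 6.05 hours.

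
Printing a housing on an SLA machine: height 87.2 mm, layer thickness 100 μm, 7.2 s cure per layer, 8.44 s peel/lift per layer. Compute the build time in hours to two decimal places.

3.79 hours

Layer count = ceil(87.2 / 0.1) = 872.
Each layer takes: 7.2 + 8.44 → 15.64 s.
Build time: 872 × 15.64 s = 13638.08 s, i.e. 3.79 hours.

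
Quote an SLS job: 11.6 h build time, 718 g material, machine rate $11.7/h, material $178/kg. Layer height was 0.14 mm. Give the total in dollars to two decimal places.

Machine cost: 11.7 × 11.6 → $135.72.
Material charge: 178 × 718/1000 → $127.804.
Total = 135.72 + 127.804 = 263.524 ≈ $263.52.

$263.52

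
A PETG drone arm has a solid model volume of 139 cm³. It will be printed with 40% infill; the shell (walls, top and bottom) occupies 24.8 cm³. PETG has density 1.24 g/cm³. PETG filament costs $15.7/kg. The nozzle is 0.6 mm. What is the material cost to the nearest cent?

$1.37

Infill region: 139 − 24.8 → 114.2 cm³.
Infill deposited = 0.40 × 114.2 = 45.68 cm³.
Total extruded: 24.8 + 45.68 → 70.48 cm³.
Mass = 70.48 × 1.24, so 87.3952 g.
Cost = 87.3952 g / 1000 × $15.7/kg = $1.37.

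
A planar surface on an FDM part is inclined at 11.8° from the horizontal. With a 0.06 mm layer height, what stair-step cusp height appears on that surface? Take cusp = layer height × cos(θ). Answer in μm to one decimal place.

Cusp = layer height × cos(11.8°) = 0.06 × 0.9789 = 0.058734 mm = 58.7 μm.

58.7 μm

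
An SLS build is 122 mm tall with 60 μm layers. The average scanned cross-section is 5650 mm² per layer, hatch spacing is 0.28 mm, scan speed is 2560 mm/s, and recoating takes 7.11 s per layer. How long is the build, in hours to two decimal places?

Layers = ⌈122/0.06⌉ = 2034.
Hatch length per layer: 5650 / 0.28 → 20178.6 mm.
Per-layer scan time = 20178.6 / 2560, so 7.8823 s.
Time per layer = 7.8823 + 7.11, so 14.9923 s.
Build time = 2034 × 14.9923 = 30494.3382 s = 8.47 hours.

8.47 hours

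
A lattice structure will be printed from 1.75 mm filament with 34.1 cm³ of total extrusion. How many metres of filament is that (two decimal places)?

14.18 m

Cross-section of 1.75 mm filament: π·(1.75/2)² = 2.4053 mm².
L = 34100 mm³ / 2.4053 mm² = 14177.03 mm, i.e. 14.18 m.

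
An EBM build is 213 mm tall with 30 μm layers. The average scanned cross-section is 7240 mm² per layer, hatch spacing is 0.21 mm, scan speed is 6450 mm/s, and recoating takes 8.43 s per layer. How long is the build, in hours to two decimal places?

Layers = ⌈213/0.03⌉ = 7100.
Hatch length per layer = 7240 / 0.21 = 34476.2 mm.
Scan time per layer = 34476.2 / 6450 = 5.3451 s.
Layer cycle = 5.3451 + 8.43 = 13.7751 s.
7100 layers × 13.7751 s/layer = 97803.21 s, i.e. 27.17 hours.

27.17 hours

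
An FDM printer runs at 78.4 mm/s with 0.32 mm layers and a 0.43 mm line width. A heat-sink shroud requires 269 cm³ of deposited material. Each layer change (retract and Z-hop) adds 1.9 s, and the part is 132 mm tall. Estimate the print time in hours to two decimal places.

Extrusion cross-section = 0.32 × 0.43 = 0.1376 mm².
Total extruded path = 269000/0.1376 = 1954941.9 mm.
Print-move time: 1954941.9 / 78.4 → 24935.5 s.
Layer count = ceil(132 / 0.32) = 413.
Non-print overhead = 413 × 1.9 = 784.7 s.
Altogether 24935.5 + 784.7 = 25720.2 s, i.e. 7.14 hours.

7.14 hours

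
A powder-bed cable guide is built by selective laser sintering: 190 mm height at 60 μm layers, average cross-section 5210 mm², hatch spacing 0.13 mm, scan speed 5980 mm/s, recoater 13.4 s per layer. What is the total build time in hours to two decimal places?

Layers = ⌈190/0.06⌉ = 3167.
Hatch length per layer = 5210 / 0.13 = 40076.9 mm.
Scan time per layer = 40076.9 / 5980, so 6.7018 s.
Per-layer time: 6.7018 + 13.4 → 20.1018 s.
Build time = 3167 × 20.1018 = 63662.4006 s = 17.68 hours.

17.68 hours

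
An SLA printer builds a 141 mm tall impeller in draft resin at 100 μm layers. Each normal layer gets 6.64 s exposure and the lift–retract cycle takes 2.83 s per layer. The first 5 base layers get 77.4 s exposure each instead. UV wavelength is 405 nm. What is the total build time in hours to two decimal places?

3.81 hours

Number of layers: 141 / 0.1 → 1410 (rounded up).
Burn-in layers: 5 × (77.4 + 2.83) → 401.15 s.
Normal layers: 1405 × (6.64 + 2.83) → 13305.35 s.
Sum: 401.15 + 13305.35 = 13706.5 s → 3.81 hours.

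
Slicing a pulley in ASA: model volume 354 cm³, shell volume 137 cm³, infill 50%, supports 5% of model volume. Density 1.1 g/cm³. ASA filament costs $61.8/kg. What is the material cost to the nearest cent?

$17.89

Interior volume = 354 − 137, so 217 cm³.
Infill deposited = 0.50 × 217, so 108.5 cm³.
Support: 0.05 × 354 → 17.7 cm³.
Total printed volume = 137 + 108.5 + 17.7, so 263.2 cm³.
Mass = 263.2 × 1.1 = 289.52 g.
Cost = 289.52 g / 1000 × $61.8/kg = $17.89.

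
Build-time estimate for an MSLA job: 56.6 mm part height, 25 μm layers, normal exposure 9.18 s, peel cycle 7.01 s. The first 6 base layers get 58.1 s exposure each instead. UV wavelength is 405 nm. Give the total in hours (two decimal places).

Layer count = ceil(56.6 / 0.025) = 2264.
Burn-in layers = 6 × (58.1 + 7.01), so 390.66 s.
Regular layers = 2258 × (9.18 + 7.01) = 36557.02 s.
Total = 390.66 + 36557.02 = 36947.68 s = 10.26 hours.

10.26 hours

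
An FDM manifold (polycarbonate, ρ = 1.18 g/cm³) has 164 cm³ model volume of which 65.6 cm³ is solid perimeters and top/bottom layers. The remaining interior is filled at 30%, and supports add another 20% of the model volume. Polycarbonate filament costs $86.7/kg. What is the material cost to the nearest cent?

Interior volume: 164 − 65.6 → 98.4 cm³.
Infill volume = 0.30 × 98.4, so 29.52 cm³.
Support: 0.20 × 164 → 32.8 cm³.
Total printed volume = 65.6 + 29.52 + 32.8, so 127.92 cm³.
Mass = 127.92 × 1.18 = 150.9456 g.
At $86.7/kg: 150.9456/1000 × 86.7 = $13.09.

$13.09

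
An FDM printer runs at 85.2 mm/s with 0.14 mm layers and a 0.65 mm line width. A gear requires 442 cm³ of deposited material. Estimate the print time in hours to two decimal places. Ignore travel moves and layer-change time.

15.84 hours

Line area = 0.14 × 0.65, so 0.091 mm².
Path length: 442000 mm³ / 0.091 mm² → 4857142.9 mm.
Print-move time = 4857142.9 / 85.2, so 57008.7 s.
57008.7 s = 15.84 hours.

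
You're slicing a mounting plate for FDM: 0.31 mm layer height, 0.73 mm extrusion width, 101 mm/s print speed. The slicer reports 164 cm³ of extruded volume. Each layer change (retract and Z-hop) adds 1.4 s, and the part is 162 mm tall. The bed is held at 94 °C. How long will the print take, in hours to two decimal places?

2.20 hours

Extrusion cross-section = 0.31 × 0.73, so 0.2263 mm².
Toolpath length = 164 cm³ / 0.2263 mm² = 164000 / 0.2263 = 724701.7 mm.
Print-move time = 724701.7 / 101 = 7175.3 s.
Layer count = ceil(162 / 0.31) = 523.
Layer-change overhead = 523 × 1.4 = 732.2 s.
Total = 7175.3 + 732.2 = 7907.5 s = 2.20 hours.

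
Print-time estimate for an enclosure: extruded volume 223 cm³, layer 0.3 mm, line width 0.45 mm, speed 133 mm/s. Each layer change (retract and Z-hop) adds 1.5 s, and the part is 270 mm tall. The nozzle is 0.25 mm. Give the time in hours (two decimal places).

Line area = 0.3 × 0.45 = 0.135 mm².
Toolpath length = 223 cm³ / 0.135 mm² = 223000 / 0.135 = 1651851.9 mm.
Extrusion time = 1651851.9 / 133 = 12419.9 s.
Number of layers: 270 / 0.3 → 900 (rounded up).
Non-print overhead: 900 × 1.5 → 1350 s.
Altogether 12419.9 + 1350 = 13769.9 s, i.e. 3.82 hours.

3.82 hours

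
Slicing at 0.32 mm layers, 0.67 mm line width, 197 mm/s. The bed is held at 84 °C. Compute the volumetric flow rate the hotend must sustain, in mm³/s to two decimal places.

42.24

A = 0.32 × 0.67, so 0.2144 mm².
Q = v·A = 197 × 0.2144 = 42.24 mm³/s.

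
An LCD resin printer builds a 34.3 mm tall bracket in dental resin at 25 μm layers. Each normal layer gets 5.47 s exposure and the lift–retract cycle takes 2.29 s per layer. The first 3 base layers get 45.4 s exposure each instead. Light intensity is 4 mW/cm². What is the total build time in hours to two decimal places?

2.99 hours

Number of layers: 34.3 / 0.025 → 1372 (rounded up).
Burn-in layers: 3 × (45.4 + 2.29) → 143.07 s.
Normal layers = 1369 × (5.47 + 2.29) = 10623.44 s.
Total = 143.07 + 10623.44 = 10766.51 s = 2.99 hours.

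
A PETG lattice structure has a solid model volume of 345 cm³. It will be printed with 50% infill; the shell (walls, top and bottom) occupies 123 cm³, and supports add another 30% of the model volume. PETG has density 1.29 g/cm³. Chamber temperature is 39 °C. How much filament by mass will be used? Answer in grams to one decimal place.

435.4 g

Volume inside the shell: 345 − 123 → 222 cm³.
Infill deposited = 0.50 × 222, so 111 cm³.
Support = 0.30 × 345, so 103.5 cm³.
Total printed volume = 123 + 111 + 103.5 = 337.5 cm³.
Mass = 337.5 × 1.29, so 435.375 g.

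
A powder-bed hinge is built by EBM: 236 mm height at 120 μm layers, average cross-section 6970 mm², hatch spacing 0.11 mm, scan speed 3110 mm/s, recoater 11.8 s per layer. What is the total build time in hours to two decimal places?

Number of layers: 236 / 0.12 → 1967 (rounded up).
Scan path per layer = 6970 / 0.11 = 63363.6 mm.
Per-layer scan time = 63363.6 / 3110 = 20.3741 s.
Time per layer: 20.3741 + 11.8 → 32.1741 s.
Total: 1967 × 32.1741 s = 63286.4547 s → 17.58 hours.

17.58 hours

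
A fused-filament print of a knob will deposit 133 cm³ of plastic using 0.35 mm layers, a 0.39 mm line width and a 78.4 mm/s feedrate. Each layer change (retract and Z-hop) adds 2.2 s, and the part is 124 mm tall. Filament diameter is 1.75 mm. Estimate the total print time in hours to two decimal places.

3.67 hours

Bead cross-section = 0.35 × 0.39, so 0.1365 mm².
Toolpath length = 133 cm³ / 0.1365 mm² = 133000 / 0.1365 = 974359 mm.
Print-move time = 974359 / 78.4 = 12428 s.
Number of layers: 124 / 0.35 → 355 (rounded up).
Z-hop total: 355 × 2.2 → 781 s.
Total = 12428 + 781 = 13209 s = 3.67 hours.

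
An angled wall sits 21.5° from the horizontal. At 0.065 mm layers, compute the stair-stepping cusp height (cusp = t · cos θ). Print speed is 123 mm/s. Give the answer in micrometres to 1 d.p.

60.5 μm

cos(21.5°) = 0.9304, so cusp = 0.065 × 0.9304 = 0.060476 mm → 60.5 μm.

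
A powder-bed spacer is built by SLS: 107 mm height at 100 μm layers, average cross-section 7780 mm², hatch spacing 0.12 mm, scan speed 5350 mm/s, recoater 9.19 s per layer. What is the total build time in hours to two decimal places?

6.33 hours

Layer count = ceil(107 / 0.1) = 1070.
Scan path per layer: 7780 / 0.12 → 64833.3 mm.
Scan time per layer: 64833.3 / 5350 → 12.1184 s.
Time per layer = 12.1184 + 9.19, so 21.3084 s.
Total: 1070 × 21.3084 s = 22799.988 s → 6.33 hours.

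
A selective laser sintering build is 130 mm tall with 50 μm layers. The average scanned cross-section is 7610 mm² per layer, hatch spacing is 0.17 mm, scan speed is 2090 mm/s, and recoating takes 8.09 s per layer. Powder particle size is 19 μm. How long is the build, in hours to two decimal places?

Layers = ⌈130/0.05⌉ = 2600.
Scan path per layer: 7610 / 0.17 → 44764.7 mm.
Scan time per layer = 44764.7 / 2090 = 21.4185 s.
Per-layer time: 21.4185 + 8.09 → 29.5085 s.
Build time = 2600 × 29.5085 = 76722.1 s = 21.31 hours.

21.31 hours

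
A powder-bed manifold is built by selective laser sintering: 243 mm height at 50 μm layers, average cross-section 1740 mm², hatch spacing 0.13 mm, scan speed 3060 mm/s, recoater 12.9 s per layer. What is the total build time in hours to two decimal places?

Layer count = ceil(243 / 0.05) = 4860.
Scan path per layer: 1740 / 0.13 → 13384.6 mm.
Scan time per layer = 13384.6 / 3060, so 4.3741 s.
Time per layer: 4.3741 + 12.9 → 17.2741 s.
Build time = 4860 × 17.2741 = 83952.126 s = 23.32 hours.

23.32 hours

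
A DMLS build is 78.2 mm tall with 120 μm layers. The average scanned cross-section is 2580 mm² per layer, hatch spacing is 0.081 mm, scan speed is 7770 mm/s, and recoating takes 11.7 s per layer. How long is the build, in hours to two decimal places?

Layer count = ceil(78.2 / 0.12) = 652.
Hatch length per layer = 2580 / 0.081 = 31851.9 mm.
Per-layer scan time = 31851.9 / 7770, so 4.0993 s.
Time per layer = 4.0993 + 11.7 = 15.7993 s.
Build time = 652 × 15.7993 = 10301.1436 s = 2.86 hours.

2.86 hours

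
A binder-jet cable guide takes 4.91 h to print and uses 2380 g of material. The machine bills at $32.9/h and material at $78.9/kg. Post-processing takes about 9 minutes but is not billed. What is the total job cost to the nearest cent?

$349.32

Machine cost: 32.9 × 4.91 → $161.539.
Feedstock cost = 78.9 × 2380/1000 = $187.782.
Total = 161.539 + 187.782 = 349.321 ≈ $349.32.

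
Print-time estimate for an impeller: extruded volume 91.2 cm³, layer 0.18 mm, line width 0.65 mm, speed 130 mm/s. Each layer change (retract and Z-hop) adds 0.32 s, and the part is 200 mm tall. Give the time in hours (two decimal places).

1.76 hours

Extrusion cross-section = 0.18 × 0.65 = 0.117 mm².
Total extruded path = 91200/0.117 = 779487.2 mm.
Print-move time = 779487.2 / 130 = 5996.1 s.
Number of layers: 200 / 0.18 → 1112 (rounded up).
Non-print overhead = 1112 × 0.32 = 355.84 s.
Total = 5996.1 + 355.84 = 6351.94 s = 1.76 hours.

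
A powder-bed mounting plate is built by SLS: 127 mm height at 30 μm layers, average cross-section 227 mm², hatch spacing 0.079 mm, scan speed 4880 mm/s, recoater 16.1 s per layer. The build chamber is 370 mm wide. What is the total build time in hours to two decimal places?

Number of layers: 127 / 0.03 → 4234 (rounded up).
Per-layer scan distance = 227 / 0.079, so 2873.4 mm.
Per-layer scan time = 2873.4 / 4880, so 0.5888 s.
Per-layer time = 0.5888 + 16.1 = 16.6888 s.
Total: 4234 × 16.6888 s = 70660.3792 s → 19.63 hours.

19.63 hours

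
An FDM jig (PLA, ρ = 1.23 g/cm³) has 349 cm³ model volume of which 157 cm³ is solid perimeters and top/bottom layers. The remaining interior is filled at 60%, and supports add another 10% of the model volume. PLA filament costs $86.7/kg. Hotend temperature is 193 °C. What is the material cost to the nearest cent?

$32.75

Infill region: 349 − 157 → 192 cm³.
Infill volume: 0.60 × 192 → 115.2 cm³.
Support: 0.10 × 349 → 34.9 cm³.
Deposited volume = 157 + 115.2 + 34.9, so 307.1 cm³.
Mass = 307.1 × 1.23 = 377.733 g.
At $86.7/kg: 377.733/1000 × 86.7 = $32.75.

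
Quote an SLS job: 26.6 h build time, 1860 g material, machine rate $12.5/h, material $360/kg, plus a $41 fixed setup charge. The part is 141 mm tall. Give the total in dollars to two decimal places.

Machine cost = 12.5 × 26.6, so $332.50.
Material cost = 360 × 1860/1000 = $669.60.
Adding setup: 332.50 + 669.60 + 41 → $1043.10.

$1043.10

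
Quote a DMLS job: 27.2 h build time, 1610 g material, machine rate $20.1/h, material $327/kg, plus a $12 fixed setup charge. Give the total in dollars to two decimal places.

$1085.19

Machine-time cost: 20.1 × 27.2 → $546.72.
Feedstock cost = 327 × 1610/1000 = $526.47.
Adding setup: 546.72 + 526.47 + 12 → $1085.19.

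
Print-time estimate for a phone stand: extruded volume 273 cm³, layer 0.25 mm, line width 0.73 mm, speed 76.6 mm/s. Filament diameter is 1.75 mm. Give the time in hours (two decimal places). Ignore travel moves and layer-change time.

Extrusion cross-section = 0.25 × 0.73, so 0.1825 mm².
Toolpath length = 273 cm³ / 0.1825 mm² = 273000 / 0.1825 = 1495890.4 mm.
Extrusion time: 1495890.4 / 76.6 → 19528.6 s.
Converting: 19528.6 s = 5.42 hours.

5.42 hours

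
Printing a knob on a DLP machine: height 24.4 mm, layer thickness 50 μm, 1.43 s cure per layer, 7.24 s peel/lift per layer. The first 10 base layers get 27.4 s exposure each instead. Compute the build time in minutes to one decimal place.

74.8 minutes

Number of layers: 24.4 / 0.05 → 488 (rounded up).
Burn-in layers = 10 × (27.4 + 7.24) = 346.4 s.
Regular layers = 478 × (1.43 + 7.24), so 4144.26 s.
Sum: 346.4 + 4144.26 = 4490.66 s → 74.8 minutes.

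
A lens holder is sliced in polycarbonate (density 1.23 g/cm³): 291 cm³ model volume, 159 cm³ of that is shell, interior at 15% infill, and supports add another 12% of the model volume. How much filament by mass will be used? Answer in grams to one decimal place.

262.9 g

Interior volume = 291 − 159, so 132 cm³.
Deposited infill = 0.15 × 132 = 19.8 cm³.
Support = 0.12 × 291, so 34.92 cm³.
Deposited volume = 159 + 19.8 + 34.92 = 213.72 cm³.
Mass = 213.72 × 1.23, so 262.8756 g.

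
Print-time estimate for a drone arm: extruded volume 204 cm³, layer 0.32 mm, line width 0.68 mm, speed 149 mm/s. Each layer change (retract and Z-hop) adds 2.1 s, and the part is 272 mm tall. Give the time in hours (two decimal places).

Extrusion cross-section = 0.32 × 0.68 = 0.2176 mm².
Toolpath length = 204 cm³ / 0.2176 mm² = 204000 / 0.2176 = 937500 mm.
Print-move time = 937500 / 149 = 6291.9 s.
Layer count = ceil(272 / 0.32) = 850.
Z-hop total = 850 × 2.1 = 1785 s.
Altogether 6291.9 + 1785 = 8076.9 s, i.e. 2.24 hours.

2.24 hours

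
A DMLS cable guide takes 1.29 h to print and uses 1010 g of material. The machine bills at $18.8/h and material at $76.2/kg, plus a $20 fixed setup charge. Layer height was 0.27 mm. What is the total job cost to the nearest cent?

Machine-time cost = 18.8 × 1.29, so $24.252.
Material charge: 76.2 × 1010/1000 → $76.962.
Adding setup: 24.252 + 76.962 + 20 → 121.214 ≈ $121.21.

$121.21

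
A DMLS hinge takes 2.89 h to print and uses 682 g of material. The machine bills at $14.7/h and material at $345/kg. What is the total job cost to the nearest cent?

Machine cost: 14.7 × 2.89 → $42.483.
Material charge: 345 × 682/1000 → $235.29.
Total = 42.483 + 235.29 = 277.773 ≈ $277.77.

$277.77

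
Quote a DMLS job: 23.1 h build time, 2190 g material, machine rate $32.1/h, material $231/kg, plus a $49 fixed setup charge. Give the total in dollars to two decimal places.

Machine cost: 32.1 × 23.1 → $741.51.
Material cost = 231 × 2190/1000 = $505.89.
Adding setup: 741.51 + 505.89 + 49 → $1296.40.

$1296.40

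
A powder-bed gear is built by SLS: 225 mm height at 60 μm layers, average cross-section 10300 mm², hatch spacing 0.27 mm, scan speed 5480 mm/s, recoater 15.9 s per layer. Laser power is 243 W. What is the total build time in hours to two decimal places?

Layers = ⌈225/0.06⌉ = 3750.
Hatch length per layer = 10300 / 0.27 = 38148.1 mm.
Laser time per layer = 38148.1 / 5480, so 6.9613 s.
Layer cycle = 6.9613 + 15.9 = 22.8613 s.
3750 layers × 22.8613 s/layer = 85729.875 s, i.e. 23.81 hours.

23.81 hours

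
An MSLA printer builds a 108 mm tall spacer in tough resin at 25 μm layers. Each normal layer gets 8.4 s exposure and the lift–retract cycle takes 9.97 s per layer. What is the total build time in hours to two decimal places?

22.04 hours

Layer count = ceil(108 / 0.025) = 4320.
Each layer takes = 8.4 + 9.97, so 18.37 s.
Total = 4320 × 18.37 = 79358.4 s = 22.04 hours.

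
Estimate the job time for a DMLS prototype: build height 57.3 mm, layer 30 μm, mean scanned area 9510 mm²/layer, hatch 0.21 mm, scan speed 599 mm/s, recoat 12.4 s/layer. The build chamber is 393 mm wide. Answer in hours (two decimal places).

46.69 hours

Layers = ⌈57.3/0.03⌉ = 1910.
Hatch length per layer = 9510 / 0.21, so 45285.7 mm.
Laser time per layer = 45285.7 / 599, so 75.6022 s.
Time per layer = 75.6022 + 12.4 = 88.0022 s.
Build time = 1910 × 88.0022 = 168084.202 s = 46.69 hours.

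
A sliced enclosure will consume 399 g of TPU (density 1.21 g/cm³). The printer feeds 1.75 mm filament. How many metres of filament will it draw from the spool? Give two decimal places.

137.09 m

Extruded volume: 399/1.21 = 329.7521 cm³ (329752.1 mm³).
Filament cross-section = π × (1.75/2)² = 2.4053 mm².
L = V/A = 329752.1/2.4053 = 137093.96 mm → 137.09 m.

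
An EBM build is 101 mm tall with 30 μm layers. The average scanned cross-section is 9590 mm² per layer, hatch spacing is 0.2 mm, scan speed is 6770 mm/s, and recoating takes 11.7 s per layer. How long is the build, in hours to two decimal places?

Number of layers: 101 / 0.03 → 3367 (rounded up).
Per-layer scan distance: 9590 / 0.2 → 47950 mm.
Per-layer scan time: 47950 / 6770 → 7.0827 s.
Per-layer time = 7.0827 + 11.7 = 18.7827 s.
Build time = 3367 × 18.7827 = 63241.3509 s = 17.57 hours.

17.57 hours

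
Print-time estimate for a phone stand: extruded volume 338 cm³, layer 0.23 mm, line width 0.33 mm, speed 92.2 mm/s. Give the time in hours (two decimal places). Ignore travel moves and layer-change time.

Line area = 0.23 × 0.33 = 0.0759 mm².
Toolpath length = 338 cm³ / 0.0759 mm² = 338000 / 0.0759 = 4453227.9 mm.
Extrusion time: 4453227.9 / 92.2 → 48299.7 s.
48299.7 s = 13.42 hours.

13.42 hours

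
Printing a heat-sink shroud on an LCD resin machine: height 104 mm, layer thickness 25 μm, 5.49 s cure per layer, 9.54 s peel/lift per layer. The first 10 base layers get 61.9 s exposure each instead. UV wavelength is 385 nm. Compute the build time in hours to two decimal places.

17.52 hours

Layers = ⌈104/0.025⌉ = 4160.
Burn-in layers: 10 × (61.9 + 9.54) → 714.4 s.
Normal layers: 4150 × (5.49 + 9.54) → 62374.5 s.
Sum: 714.4 + 62374.5 = 63088.9 s → 17.52 hours.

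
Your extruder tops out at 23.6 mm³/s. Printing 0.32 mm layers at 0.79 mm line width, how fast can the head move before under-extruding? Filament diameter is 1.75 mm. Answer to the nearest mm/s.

Extrusion cross-section: 0.32 × 0.79 → 0.2528 mm².
Max speed = 23.6 / 0.2528 = 93.35 ≈ 93 mm/s.

93 mm/s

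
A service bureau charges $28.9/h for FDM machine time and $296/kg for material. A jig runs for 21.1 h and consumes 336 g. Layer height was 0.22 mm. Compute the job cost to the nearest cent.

Machine-time cost = 28.9 × 21.1, so $609.79.
Feedstock cost = 296 × 336/1000 = $99.456.
Total = 609.79 + 99.456 = 709.246 ≈ $709.25.

$709.25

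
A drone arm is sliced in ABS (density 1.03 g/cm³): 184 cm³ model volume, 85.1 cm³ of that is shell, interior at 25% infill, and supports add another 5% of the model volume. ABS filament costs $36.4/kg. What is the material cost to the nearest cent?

$4.46

Volume inside the shell = 184 − 85.1, so 98.9 cm³.
Infill deposited = 0.25 × 98.9 = 24.725 cm³.
Support: 0.05 × 184 → 9.2 cm³.
Total extruded = 85.1 + 24.725 + 9.2, so 119.025 cm³.
Mass = 119.025 × 1.03 = 122.59575 g.
At $36.4/kg: 122.59575/1000 × 36.4 = $4.46.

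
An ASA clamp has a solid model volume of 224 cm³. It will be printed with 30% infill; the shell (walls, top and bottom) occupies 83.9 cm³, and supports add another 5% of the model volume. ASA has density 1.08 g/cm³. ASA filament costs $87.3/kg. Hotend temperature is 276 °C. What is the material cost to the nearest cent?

$12.93

Interior volume = 224 − 83.9, so 140.1 cm³.
Deposited infill: 0.30 × 140.1 → 42.03 cm³.
Support = 0.05 × 224, so 11.2 cm³.
Total printed volume = 83.9 + 42.03 + 11.2, so 137.13 cm³.
Mass = 137.13 × 1.08 = 148.1004 g.
At $87.3/kg: 148.1004/1000 × 87.3 = $12.93.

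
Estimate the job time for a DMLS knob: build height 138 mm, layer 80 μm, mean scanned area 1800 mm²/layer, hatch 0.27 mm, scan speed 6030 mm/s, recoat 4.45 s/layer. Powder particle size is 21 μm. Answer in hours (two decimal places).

2.66 hours

Number of layers: 138 / 0.08 → 1725 (rounded up).
Per-layer scan distance: 1800 / 0.27 → 6666.7 mm.
Scan time per layer = 6666.7 / 6030 = 1.1056 s.
Time per layer = 1.1056 + 4.45, so 5.5556 s.
Build time = 1725 × 5.5556 = 9583.41 s = 2.66 hours.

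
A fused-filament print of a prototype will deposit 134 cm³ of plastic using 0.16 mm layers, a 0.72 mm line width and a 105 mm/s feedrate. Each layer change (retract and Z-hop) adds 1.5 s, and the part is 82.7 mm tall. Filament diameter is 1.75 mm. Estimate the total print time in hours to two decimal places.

Line area = 0.16 × 0.72 = 0.1152 mm².
Total extruded path = 134000/0.1152 = 1163194.4 mm.
Extrusion time = 1163194.4 / 105, so 11078 s.
Layers = ⌈82.7/0.16⌉ = 517.
Z-hop total = 517 × 1.5, so 775.5 s.
Altogether 11078 + 775.5 = 11853.5 s, i.e. 3.29 hours.

3.29 hours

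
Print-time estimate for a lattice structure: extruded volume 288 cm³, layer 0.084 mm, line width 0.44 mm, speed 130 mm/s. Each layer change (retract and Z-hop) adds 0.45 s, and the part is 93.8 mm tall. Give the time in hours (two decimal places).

16.79 hours

Extrusion cross-section = 0.084 × 0.44, so 0.03696 mm².
Path length: 288000 mm³ / 0.03696 mm² → 7792207.8 mm.
Time extruding = 7792207.8 / 130, so 59940.1 s.
Number of layers: 93.8 / 0.084 → 1117 (rounded up).
Z-hop total: 1117 × 0.45 → 502.65 s.
Altogether 59940.1 + 502.65 = 60442.75 s, i.e. 16.79 hours.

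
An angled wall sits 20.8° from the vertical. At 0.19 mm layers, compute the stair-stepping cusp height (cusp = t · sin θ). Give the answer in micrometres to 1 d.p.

67.5 μm

h_c = t·sin θ = 0.19 × 0.3551 = 0.067469 mm (67.5 μm).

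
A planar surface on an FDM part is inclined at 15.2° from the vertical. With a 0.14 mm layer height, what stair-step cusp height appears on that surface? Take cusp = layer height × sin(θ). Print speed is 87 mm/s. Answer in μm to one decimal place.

36.7 μm

sin(15.2°) = 0.2622, so cusp = 0.14 × 0.2622 = 0.036708 mm → 36.7 μm.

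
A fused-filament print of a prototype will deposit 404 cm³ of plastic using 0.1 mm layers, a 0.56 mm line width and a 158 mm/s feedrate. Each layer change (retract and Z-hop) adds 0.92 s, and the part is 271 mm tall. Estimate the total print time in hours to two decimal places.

Extrusion cross-section: 0.1 × 0.56 → 0.056 mm².
Toolpath length = 404 cm³ / 0.056 mm² = 404000 / 0.056 = 7214285.7 mm.
Print-move time: 7214285.7 / 158 → 45660 s.
Number of layers: 271 / 0.1 → 2710 (rounded up).
Non-print overhead = 2710 × 0.92, so 2493.2 s.
Altogether 45660 + 2493.2 = 48153.2 s, i.e. 13.38 hours.

13.38 hours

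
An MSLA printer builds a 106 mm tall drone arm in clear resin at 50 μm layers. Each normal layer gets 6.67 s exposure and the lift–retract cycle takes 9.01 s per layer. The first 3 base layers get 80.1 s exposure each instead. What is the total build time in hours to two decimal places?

Layer count = ceil(106 / 0.05) = 2120.
Bottom layers: 3 × (80.1 + 9.01) → 267.33 s.
Regular layers = 2117 × (6.67 + 9.01) = 33194.56 s.
Sum: 267.33 + 33194.56 = 33461.89 s → 9.29 hours.

9.29 hours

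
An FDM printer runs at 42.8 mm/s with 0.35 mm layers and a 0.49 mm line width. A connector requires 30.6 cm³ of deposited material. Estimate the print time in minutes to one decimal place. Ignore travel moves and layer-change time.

69.5 minutes

Bead cross-section = 0.35 × 0.49 = 0.1715 mm².
Total extruded path = 30600/0.1715 = 178425.7 mm.
Extrusion time: 178425.7 / 42.8 → 4168.8 s.
4168.8 s = 69.5 minutes.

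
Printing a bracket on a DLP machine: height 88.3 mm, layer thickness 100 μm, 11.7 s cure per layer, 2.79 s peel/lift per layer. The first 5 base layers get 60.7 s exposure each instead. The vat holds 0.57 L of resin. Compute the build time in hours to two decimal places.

3.62 hours

Layers = ⌈88.3/0.1⌉ = 883.
Base layers: 5 × (60.7 + 2.79) → 317.45 s.
Normal layers = 878 × (11.7 + 2.79), so 12722.22 s.
Total = 317.45 + 12722.22 = 13039.67 s = 3.62 hours.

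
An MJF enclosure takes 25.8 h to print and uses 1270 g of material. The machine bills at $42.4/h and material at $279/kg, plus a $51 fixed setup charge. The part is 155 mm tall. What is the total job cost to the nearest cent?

$1499.25

Machine cost = 42.4 × 25.8 = $1093.92.
Material cost = 279 × 1270/1000, so $354.33.
Adding setup: 1093.92 + 354.33 + 51 → $1499.25.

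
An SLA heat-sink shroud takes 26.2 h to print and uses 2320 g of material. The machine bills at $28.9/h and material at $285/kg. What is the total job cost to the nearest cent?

$1418.38

Machine-time cost = 28.9 × 26.2 = $757.18.
Material charge = 285 × 2320/1000, so $661.20.
Total = 757.18 + 661.20 = $1418.38.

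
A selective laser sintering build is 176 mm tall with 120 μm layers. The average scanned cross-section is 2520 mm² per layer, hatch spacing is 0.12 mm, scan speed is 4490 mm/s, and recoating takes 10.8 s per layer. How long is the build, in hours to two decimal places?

Number of layers: 176 / 0.12 → 1467 (rounded up).
Scan path per layer: 2520 / 0.12 → 21000 mm.
Per-layer scan time = 21000 / 4490 = 4.6771 s.
Per-layer time = 4.6771 + 10.8, so 15.4771 s.
Total: 1467 × 15.4771 s = 22704.9057 s → 6.31 hours.

6.31 hours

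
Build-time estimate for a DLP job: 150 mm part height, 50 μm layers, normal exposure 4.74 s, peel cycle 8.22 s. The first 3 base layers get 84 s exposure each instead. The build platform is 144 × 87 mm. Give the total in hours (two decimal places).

10.87 hours

Layer count = ceil(150 / 0.05) = 3000.
Base layers = 3 × (84 + 8.22) = 276.66 s.
Normal layers = 2997 × (4.74 + 8.22), so 38841.12 s.
Total = 276.66 + 38841.12 = 39117.78 s = 10.87 hours.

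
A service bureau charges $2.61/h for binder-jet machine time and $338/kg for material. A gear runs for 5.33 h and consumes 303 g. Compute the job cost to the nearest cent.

Time charge = 2.61 × 5.33 = $13.9113.
Material cost: 338 × 303/1000 → $102.414.
Job cost: 13.9113 + 102.414 = 116.3253 ≈ $116.33.

$116.33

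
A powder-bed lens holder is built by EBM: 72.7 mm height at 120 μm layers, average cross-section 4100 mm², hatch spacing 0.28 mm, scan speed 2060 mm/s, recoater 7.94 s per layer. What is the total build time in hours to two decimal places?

2.53 hours

Number of layers: 72.7 / 0.12 → 606 (rounded up).
Scan path per layer = 4100 / 0.28 = 14642.9 mm.
Beam time per layer = 14642.9 / 2060 = 7.1082 s.
Layer cycle = 7.1082 + 7.94, so 15.0482 s.
606 layers × 15.0482 s/layer = 9119.2092 s, i.e. 2.53 hours.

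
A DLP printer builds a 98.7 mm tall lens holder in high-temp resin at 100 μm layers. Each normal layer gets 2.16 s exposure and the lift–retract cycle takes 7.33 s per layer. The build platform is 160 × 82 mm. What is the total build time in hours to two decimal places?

2.60 hours

Layers = ⌈98.7/0.1⌉ = 987.
Per-layer time = 2.16 + 7.33 = 9.49 s.
Build time: 987 × 9.49 s = 9366.63 s, i.e. 2.60 hours.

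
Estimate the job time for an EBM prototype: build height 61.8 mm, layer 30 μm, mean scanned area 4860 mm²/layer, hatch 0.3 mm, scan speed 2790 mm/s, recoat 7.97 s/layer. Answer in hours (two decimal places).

7.88 hours

Layer count = ceil(61.8 / 0.03) = 2060.
Per-layer scan distance = 4860 / 0.3 = 16200 mm.
Per-layer scan time = 16200 / 2790, so 5.8065 s.
Layer cycle = 5.8065 + 7.97, so 13.7765 s.
Total: 2060 × 13.7765 s = 28379.59 s → 7.88 hours.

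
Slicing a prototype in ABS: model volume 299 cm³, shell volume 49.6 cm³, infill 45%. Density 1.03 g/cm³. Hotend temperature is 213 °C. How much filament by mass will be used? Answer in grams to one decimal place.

166.7 g

Infill region = 299 − 49.6 = 249.4 cm³.
Deposited infill = 0.45 × 249.4 = 112.23 cm³.
Total printed volume: 49.6 + 112.23 → 161.83 cm³.
Mass = 161.83 × 1.03 = 166.6849 g.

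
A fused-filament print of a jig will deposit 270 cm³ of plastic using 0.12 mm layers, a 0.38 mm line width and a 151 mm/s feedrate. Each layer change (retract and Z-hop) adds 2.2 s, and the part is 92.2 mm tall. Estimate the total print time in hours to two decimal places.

11.36 hours

Extrusion cross-section = 0.12 × 0.38, so 0.0456 mm².
Path length: 270000 mm³ / 0.0456 mm² → 5921052.6 mm.
Extrusion time = 5921052.6 / 151 = 39212.3 s.
Number of layers: 92.2 / 0.12 → 769 (rounded up).
Non-print overhead = 769 × 2.2, so 1691.8 s.
Altogether 39212.3 + 1691.8 = 40904.1 s, i.e. 11.36 hours.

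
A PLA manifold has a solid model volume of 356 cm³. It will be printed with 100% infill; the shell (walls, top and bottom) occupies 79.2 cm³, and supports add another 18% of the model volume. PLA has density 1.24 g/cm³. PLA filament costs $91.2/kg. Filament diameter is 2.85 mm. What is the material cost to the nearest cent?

$47.51

Volume inside the shell = 356 − 79.2, so 276.8 cm³.
Infill deposited: 1.00 × 276.8 → 276.8 cm³.
Support = 0.18 × 356 = 64.08 cm³.
Deposited volume = 79.2 + 276.8 + 64.08 = 420.08 cm³.
Mass = 420.08 × 1.24, so 520.8992 g.
Cost = 520.8992 g / 1000 × $91.2/kg = $47.51.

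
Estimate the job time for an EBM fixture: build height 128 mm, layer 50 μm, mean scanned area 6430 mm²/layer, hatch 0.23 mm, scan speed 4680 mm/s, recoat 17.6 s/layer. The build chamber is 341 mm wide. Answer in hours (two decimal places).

16.76 hours

Layers = ⌈128/0.05⌉ = 2560.
Hatch length per layer: 6430 / 0.23 → 27956.5 mm.
Beam time per layer: 27956.5 / 4680 → 5.9736 s.
Layer cycle: 5.9736 + 17.6 → 23.5736 s.
Total: 2560 × 23.5736 s = 60348.416 s → 16.76 hours.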